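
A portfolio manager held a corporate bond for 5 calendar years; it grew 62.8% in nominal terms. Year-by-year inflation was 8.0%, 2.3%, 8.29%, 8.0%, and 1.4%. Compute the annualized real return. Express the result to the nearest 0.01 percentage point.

4.44%

Cumulative inflation factor: 1.080 × 1.023 × 1.0829 × 1.080 × 1.014 ≈ 1.31024.
Nominal growth factor: 1.62800. Real growth factor = 1.62800 / 1.31024 ≈ 1.24252.
Annualized: 1.24252^(1/5) − 1 ≈ 0.04439.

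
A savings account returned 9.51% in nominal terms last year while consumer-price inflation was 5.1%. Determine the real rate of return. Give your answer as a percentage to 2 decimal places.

4.20%

Real return via the Fisher equation: (1 + 9.51%)/(1 + 5.1%) − 1 = 1.0951/1.051 − 1 ≈ 0.04196.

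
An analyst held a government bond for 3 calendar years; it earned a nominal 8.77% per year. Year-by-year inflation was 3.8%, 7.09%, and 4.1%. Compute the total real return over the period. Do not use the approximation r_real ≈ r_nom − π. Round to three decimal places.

Cumulative inflation factor: 1.038 × 1.0709 × 1.041 ≈ 1.15717.
Nominal growth factor: 1.28685. Real growth factor = 1.28685 / 1.15717 ≈ 1.11207.
Total real return ≈ 11.2066%.

11.207%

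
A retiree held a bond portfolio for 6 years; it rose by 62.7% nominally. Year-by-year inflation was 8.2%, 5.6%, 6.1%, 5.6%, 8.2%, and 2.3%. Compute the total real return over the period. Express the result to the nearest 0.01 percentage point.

Cumulative inflation factor: 1.082 × 1.056 × 1.061 × 1.056 × 1.082 × 1.023 ≈ 1.41701.
Nominal growth factor: 1.62700. Real growth factor = 1.62700 / 1.41701 ≈ 1.14819.
Total real return ≈ 14.8191%.

14.82%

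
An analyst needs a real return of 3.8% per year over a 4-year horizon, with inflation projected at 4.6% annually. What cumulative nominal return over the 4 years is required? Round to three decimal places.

Required annual nominal rate: (1+3.8%)(1+4.6%) − 1 = 8.5748%.
Cumulative over 4 years: (1 + 0.085748)^4 − 1 ≈ 0.38968.

38.968%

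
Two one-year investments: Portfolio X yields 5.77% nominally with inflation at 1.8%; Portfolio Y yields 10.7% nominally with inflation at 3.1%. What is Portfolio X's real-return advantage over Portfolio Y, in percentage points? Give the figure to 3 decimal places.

Portfolio X real return: 1.0577/1.018 − 1 = 3.8998%.
Portfolio Y real return: 1.107/1.031 − 1 = 7.3715%.
Difference: 3.8998 − 7.3715 = -3.4717 pp.

-3.472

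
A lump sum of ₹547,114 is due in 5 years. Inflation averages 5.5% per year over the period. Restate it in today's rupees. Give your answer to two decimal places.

₹418,615.72

Price-level factor over 5 years: (1 + 5.5%)^5 ≈ 1.3069600064.
Purchasing power today: ₹547,114 divided by that factor.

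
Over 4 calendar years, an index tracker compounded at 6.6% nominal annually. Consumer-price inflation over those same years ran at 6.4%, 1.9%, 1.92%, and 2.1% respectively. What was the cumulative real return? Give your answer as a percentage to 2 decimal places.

Cumulative inflation factor: 1.064 × 1.019 × 1.0192 × 1.021 ≈ 1.12824.
Nominal growth factor: 1.29130. Real growth factor = 1.29130 / 1.12824 ≈ 1.14453.
Total real return ≈ 14.4532%.

14.45%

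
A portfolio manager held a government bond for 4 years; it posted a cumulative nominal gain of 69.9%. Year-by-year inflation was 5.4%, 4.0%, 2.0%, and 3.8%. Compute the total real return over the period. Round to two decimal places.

Cumulative inflation factor: 1.054 × 1.040 × 1.020 × 1.038 ≈ 1.16057.
Nominal growth factor: 1.69900. Real growth factor = 1.69900 / 1.16057 ≈ 1.46394.
Total real return ≈ 46.3935%.

46.39%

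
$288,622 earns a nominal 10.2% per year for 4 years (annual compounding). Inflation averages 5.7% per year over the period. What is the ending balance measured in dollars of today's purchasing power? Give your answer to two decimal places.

$341,001.16

Nominal value at maturity: $288,622 × (1 + 10.2%)^4 ≈ $425,653.11.
Price-level factor over 4 years: (1 + 5.7%)^4 ≈ 1.2482453280.
The maturity value deflated by that factor is the answer in today's purchasing power.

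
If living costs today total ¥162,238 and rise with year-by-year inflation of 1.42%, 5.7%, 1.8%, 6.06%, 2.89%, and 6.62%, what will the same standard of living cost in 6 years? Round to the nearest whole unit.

¥205,998

Cumulative price-level factor: 1.0142 × 1.057 × 1.018 × 1.0606 × 1.0289 × 1.0662 ≈ 1.2697254943.
Multiplying ¥162,238 by the price-level factor gives the future nominal sum.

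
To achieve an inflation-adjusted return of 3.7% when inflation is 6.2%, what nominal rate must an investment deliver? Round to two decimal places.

10.13%

By the Fisher equation, 1 + r_nom = (1 + 3.7%)(1 + 6.2%) = 1.037 × 1.062 = 1.101294.
So r_nom = 10.1294%.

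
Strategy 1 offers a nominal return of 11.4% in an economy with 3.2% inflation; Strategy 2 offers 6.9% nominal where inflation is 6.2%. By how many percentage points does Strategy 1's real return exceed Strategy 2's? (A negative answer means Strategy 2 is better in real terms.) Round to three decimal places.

Strategy 1 real return: 1.114/1.032 − 1 = 7.9457%.
Strategy 2 real return: 1.069/1.062 − 1 = 0.6591%.
Difference: 7.9457 − 0.6591 = 7.2866 pp.

7.287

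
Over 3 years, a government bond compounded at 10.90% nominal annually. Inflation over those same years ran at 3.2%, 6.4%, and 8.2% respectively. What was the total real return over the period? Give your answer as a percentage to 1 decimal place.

Cumulative inflation factor: 1.032 × 1.064 × 1.082 ≈ 1.18809.
Nominal growth factor: 1.36394. Real growth factor = 1.36394 / 1.18809 ≈ 1.14801.
Total real return ≈ 14.8011%.

14.8%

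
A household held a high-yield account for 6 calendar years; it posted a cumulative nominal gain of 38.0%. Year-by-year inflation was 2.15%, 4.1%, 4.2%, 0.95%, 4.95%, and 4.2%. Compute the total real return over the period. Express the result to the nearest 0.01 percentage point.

12.81%

Cumulative inflation factor: 1.0215 × 1.041 × 1.042 × 1.0095 × 1.0495 × 1.042 ≈ 1.22324.
Nominal growth factor: 1.38000. Real growth factor = 1.38000 / 1.22324 ≈ 1.12815.
Total real return ≈ 12.8147%.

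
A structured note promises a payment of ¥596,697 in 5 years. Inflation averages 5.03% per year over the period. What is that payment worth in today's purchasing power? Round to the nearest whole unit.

Price-level factor over 5 years: (1 + 5.03%)^5 ≈ 1.2781058640.
Purchasing power today: ¥596,697 divided by that factor.

¥466,860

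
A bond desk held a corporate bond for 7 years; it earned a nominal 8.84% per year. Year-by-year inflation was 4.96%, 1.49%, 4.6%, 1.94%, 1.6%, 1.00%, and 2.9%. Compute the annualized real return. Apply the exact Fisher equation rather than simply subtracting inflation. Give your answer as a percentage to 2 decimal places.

6.05%

Cumulative inflation factor: 1.0496 × 1.0149 × 1.046 × 1.0194 × 1.016 × 1.0100 × 1.029 ≈ 1.19937.
Nominal growth factor: 1.80934. Real growth factor = 1.80934 / 1.19937 ≈ 1.50857.
Annualized: 1.50857^(1/7) − 1 ≈ 0.06050.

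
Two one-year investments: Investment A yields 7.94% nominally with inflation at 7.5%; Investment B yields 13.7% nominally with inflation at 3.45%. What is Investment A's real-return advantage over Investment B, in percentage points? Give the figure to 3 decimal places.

-9.499

Investment A real return: 1.0794/1.075 − 1 = 0.4093%.
Investment B real return: 1.137/1.0345 − 1 = 9.9082%.
Difference: 0.4093 − 9.9082 = -9.4989 pp.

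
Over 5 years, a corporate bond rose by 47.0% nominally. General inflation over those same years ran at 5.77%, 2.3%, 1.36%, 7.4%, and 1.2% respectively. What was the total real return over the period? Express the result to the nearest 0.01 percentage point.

23.32%

Cumulative inflation factor: 1.0577 × 1.023 × 1.0136 × 1.074 × 1.012 ≈ 1.19204.
Nominal growth factor: 1.47000. Real growth factor = 1.47000 / 1.19204 ≈ 1.23318.
Total real return ≈ 23.3184%.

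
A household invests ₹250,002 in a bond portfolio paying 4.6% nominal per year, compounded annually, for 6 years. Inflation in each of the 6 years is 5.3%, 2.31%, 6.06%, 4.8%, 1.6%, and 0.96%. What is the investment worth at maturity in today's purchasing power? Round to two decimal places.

₹266,582.22

Nominal value at maturity: ₹250,002 × (1 + 4.6%)^6 ≈ ₹327,441.40.
Price-level factor over 6 years: 1.053 × 1.0231 × 1.0606 × 1.048 × 1.016 × 1.0096 ≈ 1.2282942283.
Dividing the nominal maturity value by the price-level factor gives the value in today's money.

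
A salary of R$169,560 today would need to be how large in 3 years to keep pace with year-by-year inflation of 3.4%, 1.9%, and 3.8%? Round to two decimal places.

R$185,445.15

Cumulative price-level factor: 1.034 × 1.019 × 1.038 = 1.093684548.
The nominal amount required is R$169,560 scaled up by that factor.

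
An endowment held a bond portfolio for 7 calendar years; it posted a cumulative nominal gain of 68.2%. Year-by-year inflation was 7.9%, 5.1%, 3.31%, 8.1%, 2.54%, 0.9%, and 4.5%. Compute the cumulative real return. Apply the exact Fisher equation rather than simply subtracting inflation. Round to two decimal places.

22.84%

Cumulative inflation factor: 1.079 × 1.051 × 1.0331 × 1.081 × 1.0254 × 1.009 × 1.045 ≈ 1.36928.
Nominal growth factor: 1.68200. Real growth factor = 1.68200 / 1.36928 ≈ 1.22838.
Total real return ≈ 22.8381%.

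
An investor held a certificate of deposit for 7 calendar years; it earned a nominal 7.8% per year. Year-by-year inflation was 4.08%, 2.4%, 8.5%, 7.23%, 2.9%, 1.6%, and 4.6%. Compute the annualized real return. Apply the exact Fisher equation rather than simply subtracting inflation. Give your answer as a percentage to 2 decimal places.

3.21%

Cumulative inflation factor: 1.0408 × 1.024 × 1.085 × 1.0723 × 1.029 × 1.016 × 1.046 ≈ 1.35598.
Nominal growth factor: 1.69173. Real growth factor = 1.69173 / 1.35598 ≈ 1.24761.
Annualized: 1.24761^(1/7) − 1 ≈ 0.03211.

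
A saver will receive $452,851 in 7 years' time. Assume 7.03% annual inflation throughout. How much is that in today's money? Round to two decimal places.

$281,459.98

Price-level factor over 7 years: (1 + 7.03%)^7 ≈ 1.6089356623.
Purchasing power today: $452,851 divided by that factor.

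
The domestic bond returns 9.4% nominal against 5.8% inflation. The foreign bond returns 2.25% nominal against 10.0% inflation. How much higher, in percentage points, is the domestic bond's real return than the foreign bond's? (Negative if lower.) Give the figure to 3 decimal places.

10.448

The domestic bond real return: 1.094/1.058 − 1 = 3.4026%.
The foreign bond real return: 1.0225/1.100 − 1 = -7.0455%.
Difference: 3.4026 − (-7.0455) = 10.4481 pp.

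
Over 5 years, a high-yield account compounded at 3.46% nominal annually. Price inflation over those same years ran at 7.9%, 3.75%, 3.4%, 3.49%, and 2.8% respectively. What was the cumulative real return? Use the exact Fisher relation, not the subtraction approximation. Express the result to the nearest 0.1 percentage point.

Cumulative inflation factor: 1.079 × 1.0375 × 1.034 × 1.0349 × 1.028 ≈ 1.23146.
Nominal growth factor: 1.18539. Real growth factor = 1.18539 / 1.23146 ≈ 0.96259.
Total real return ≈ -3.7411%.

-3.7%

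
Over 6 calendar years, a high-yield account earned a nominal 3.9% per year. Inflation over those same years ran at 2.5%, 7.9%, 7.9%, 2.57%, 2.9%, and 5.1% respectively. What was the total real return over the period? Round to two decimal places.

Cumulative inflation factor: 1.025 × 1.079 × 1.079 × 1.0257 × 1.029 × 1.051 ≈ 1.32375.
Nominal growth factor: 1.25804. Real growth factor = 1.25804 / 1.32375 ≈ 0.95036.
Total real return ≈ -4.9640%.

-4.96%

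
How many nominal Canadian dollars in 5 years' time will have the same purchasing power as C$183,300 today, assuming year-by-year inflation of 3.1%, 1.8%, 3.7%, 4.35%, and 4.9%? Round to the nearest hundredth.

C$218,381.38

Cumulative price-level factor: 1.031 × 1.018 × 1.037 × 1.0435 × 1.049 ≈ 1.1913877800.
The nominal amount required is C$183,300 scaled up by that factor.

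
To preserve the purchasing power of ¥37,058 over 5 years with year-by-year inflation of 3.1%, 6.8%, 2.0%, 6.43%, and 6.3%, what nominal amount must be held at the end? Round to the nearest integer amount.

Cumulative price-level factor: 1.031 × 1.068 × 1.020 × 1.0643 × 1.063 ≈ 1.2706543173.
Multiplying ¥37,058 by the price-level factor gives the future nominal sum.

¥47,088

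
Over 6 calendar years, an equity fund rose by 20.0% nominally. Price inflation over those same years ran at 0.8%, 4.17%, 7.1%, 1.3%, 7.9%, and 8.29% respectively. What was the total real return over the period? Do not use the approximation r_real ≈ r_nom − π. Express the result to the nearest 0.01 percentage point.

-9.85%

Cumulative inflation factor: 1.008 × 1.0417 × 1.071 × 1.013 × 1.079 × 1.0829 ≈ 1.33110.
Nominal growth factor: 1.20000. Real growth factor = 1.20000 / 1.33110 ≈ 0.90151.
Total real return ≈ -9.8493%.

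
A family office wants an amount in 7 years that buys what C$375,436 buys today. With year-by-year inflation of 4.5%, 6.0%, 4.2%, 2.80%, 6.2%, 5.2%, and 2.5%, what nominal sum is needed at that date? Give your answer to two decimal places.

Cumulative price-level factor: 1.045 × 1.060 × 1.042 × 1.0280 × 1.062 × 1.052 × 1.025 ≈ 1.3587736345.
The nominal amount required is C$375,436 scaled up by that factor.

C$510,132.54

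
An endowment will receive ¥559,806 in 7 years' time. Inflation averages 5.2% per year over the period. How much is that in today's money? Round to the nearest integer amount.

Price-level factor over 7 years: (1 + 5.2%)^7 ≈ 1.4259693103.
Purchasing power today: ¥559,806 divided by that factor.

¥392,579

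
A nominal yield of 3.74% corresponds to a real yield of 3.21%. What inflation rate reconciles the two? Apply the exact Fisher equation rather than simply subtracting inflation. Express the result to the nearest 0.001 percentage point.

From (1+r_nom) = (1+r_real)(1+π), we get 1+π = (1 + 3.74%)/(1 + 3.21%) = 1.0374/1.0321 ≈ 1.00514.
So π ≈ 0.5135%.

0.514%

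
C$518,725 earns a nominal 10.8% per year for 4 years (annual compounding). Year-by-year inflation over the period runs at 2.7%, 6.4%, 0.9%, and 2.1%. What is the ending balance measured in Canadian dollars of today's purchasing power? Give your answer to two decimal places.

C$694,491.99

Nominal value at maturity: C$518,725 × (1 + 10.8%)^4 ≈ C$781,801.00.
Price-level factor over 4 years: 1.027 × 1.064 × 1.009 × 1.021 ≈ 1.1257163656.
Dividing the nominal maturity value by the price-level factor gives the value in today's money.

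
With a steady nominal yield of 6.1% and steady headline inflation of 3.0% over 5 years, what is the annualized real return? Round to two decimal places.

With constant rates the annual real return is the same each year: (1+6.1%)/(1+3.0%) − 1 = 0.03010.

3.01%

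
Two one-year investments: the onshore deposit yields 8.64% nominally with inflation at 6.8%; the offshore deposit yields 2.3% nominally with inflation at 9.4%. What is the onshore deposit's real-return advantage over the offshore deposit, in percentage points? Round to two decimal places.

The onshore deposit real return: 1.0864/1.068 − 1 = 1.723%.
The offshore deposit real return: 1.023/1.094 − 1 = -6.490%.
Difference: 1.723 − (-6.490) = 8.213 pp.

8.21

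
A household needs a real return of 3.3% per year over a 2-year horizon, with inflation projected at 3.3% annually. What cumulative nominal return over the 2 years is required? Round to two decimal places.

Required annual nominal rate: (1+3.3%)(1+3.3%) − 1 = 6.7089%.
Cumulative over 2 years: (1 + 0.067089)^2 − 1 ≈ 0.13868.

13.87%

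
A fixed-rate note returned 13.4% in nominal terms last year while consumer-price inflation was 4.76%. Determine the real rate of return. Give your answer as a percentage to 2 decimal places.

8.25%

Real return via the Fisher equation: (1 + 13.4%)/(1 + 4.76%) − 1 = 1.134/1.0476 − 1 ≈ 0.08247.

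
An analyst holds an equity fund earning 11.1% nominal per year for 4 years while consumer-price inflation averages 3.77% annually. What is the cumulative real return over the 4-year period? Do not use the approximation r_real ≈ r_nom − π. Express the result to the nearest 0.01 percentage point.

The annual real rate is (1+11.1%)/(1+3.77%) − 1 = 7.0637%.
Compounded over 4 years: (1 + 0.070637)^4 − 1 ≈ 0.31392.

31.39%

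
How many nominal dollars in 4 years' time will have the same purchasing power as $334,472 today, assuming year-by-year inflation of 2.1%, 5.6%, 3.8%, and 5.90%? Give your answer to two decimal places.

Cumulative price-level factor: 1.021 × 1.056 × 1.038 × 1.0590 ≈ 1.1851763426.
Multiplying $334,472 by the price-level factor gives the future nominal sum.

$396,408.30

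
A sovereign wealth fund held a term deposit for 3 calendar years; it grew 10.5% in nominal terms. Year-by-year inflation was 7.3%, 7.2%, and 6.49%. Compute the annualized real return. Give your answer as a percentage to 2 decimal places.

Cumulative inflation factor: 1.073 × 1.072 × 1.0649 ≈ 1.22491.
Nominal growth factor: 1.10500. Real growth factor = 1.10500 / 1.22491 ≈ 0.90211.
Annualized: 0.90211^(1/3) − 1 ≈ -0.03376.

-3.38%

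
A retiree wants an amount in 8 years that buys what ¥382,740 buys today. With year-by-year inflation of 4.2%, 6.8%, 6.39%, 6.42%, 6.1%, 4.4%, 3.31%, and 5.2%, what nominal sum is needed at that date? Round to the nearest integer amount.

Cumulative price-level factor: 1.042 × 1.068 × 1.0639 × 1.0642 × 1.061 × 1.044 × 1.0331 × 1.052 ≈ 1.5168303823.
Multiplying ¥382,740 by the price-level factor gives the future nominal sum.

¥580,552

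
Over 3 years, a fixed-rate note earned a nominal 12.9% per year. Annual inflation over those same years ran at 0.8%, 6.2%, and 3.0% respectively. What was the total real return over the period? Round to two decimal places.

Cumulative inflation factor: 1.008 × 1.062 × 1.030 ≈ 1.10261.
Nominal growth factor: 1.43907. Real growth factor = 1.43907 / 1.10261 ≈ 1.30515.
Total real return ≈ 30.5147%.

30.51%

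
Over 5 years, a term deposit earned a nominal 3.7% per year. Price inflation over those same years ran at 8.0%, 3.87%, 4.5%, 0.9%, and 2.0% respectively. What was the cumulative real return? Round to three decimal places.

Cumulative inflation factor: 1.080 × 1.0387 × 1.045 × 1.009 × 1.020 ≈ 1.20648.
Nominal growth factor: 1.19921. Real growth factor = 1.19921 / 1.20648 ≈ 0.99397.
Total real return ≈ -0.6032%.

-0.603%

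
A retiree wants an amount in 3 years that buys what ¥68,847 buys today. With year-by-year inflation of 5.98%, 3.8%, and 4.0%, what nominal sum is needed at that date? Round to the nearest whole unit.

¥78,766

Cumulative price-level factor: 1.0598 × 1.038 × 1.040 = 1.144075296.
The nominal amount required is ¥68,847 scaled up by that factor.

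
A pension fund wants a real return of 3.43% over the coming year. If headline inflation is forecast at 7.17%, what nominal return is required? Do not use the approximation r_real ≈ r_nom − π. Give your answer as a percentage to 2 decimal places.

By the Fisher equation, 1 + r_nom = (1 + 3.43%)(1 + 7.17%) = 1.0343 × 1.0717 = 1.10845931.
So r_nom = 10.845931%.

10.85%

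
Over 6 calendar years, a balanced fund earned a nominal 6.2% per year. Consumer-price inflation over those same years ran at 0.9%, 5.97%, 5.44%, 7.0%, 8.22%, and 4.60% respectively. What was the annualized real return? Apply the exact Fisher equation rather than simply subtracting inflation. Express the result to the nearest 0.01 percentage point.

Cumulative inflation factor: 1.009 × 1.0597 × 1.0544 × 1.070 × 1.0822 × 1.0460 ≈ 1.36553.
Nominal growth factor: 1.43465. Real growth factor = 1.43465 / 1.36553 ≈ 1.05062.
Annualized: 1.05062^(1/6) − 1 ≈ 0.00826.

0.83%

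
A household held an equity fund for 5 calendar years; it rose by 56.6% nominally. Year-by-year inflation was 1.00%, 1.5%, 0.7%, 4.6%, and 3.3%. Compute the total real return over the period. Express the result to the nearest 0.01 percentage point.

Cumulative inflation factor: 1.0100 × 1.015 × 1.007 × 1.046 × 1.033 ≈ 1.11545.
Nominal growth factor: 1.56600. Real growth factor = 1.56600 / 1.11545 ≈ 1.40392.
Total real return ≈ 40.3922%.

40.39%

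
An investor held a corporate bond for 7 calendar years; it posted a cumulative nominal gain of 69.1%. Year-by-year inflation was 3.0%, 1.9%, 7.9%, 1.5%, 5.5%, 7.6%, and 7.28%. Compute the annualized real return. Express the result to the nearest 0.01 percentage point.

Cumulative inflation factor: 1.030 × 1.019 × 1.079 × 1.015 × 1.055 × 1.076 × 1.0728 ≈ 1.39985.
Nominal growth factor: 1.69100. Real growth factor = 1.69100 / 1.39985 ≈ 1.20798.
Annualized: 1.20798^(1/7) − 1 ≈ 0.02736.

2.74%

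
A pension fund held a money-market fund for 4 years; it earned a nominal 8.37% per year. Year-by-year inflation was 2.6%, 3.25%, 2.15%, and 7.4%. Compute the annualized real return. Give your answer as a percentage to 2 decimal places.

4.37%

Cumulative inflation factor: 1.026 × 1.0325 × 1.0215 × 1.074 ≈ 1.16220.
Nominal growth factor: 1.37923. Real growth factor = 1.37923 / 1.16220 ≈ 1.18674.
Annualized: 1.18674^(1/4) − 1 ≈ 0.04373.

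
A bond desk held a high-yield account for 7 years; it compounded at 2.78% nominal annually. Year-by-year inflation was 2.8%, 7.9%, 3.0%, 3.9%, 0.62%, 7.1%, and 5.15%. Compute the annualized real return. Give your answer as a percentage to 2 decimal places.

Cumulative inflation factor: 1.028 × 1.079 × 1.030 × 1.039 × 1.0062 × 1.071 × 1.0515 ≈ 1.34509.
Nominal growth factor: 1.21160. Real growth factor = 1.21160 / 1.34509 ≈ 0.90076.
Annualized: 0.90076^(1/7) − 1 ≈ -0.01482.

-1.48%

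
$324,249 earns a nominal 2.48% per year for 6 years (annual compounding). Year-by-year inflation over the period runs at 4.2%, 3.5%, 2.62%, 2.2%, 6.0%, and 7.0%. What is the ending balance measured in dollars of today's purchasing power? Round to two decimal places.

Nominal value at maturity: $324,249 × (1 + 2.48%)^6 ≈ $375,589.42.
Price-level factor over 6 years: 1.042 × 1.035 × 1.0262 × 1.022 × 1.060 × 1.070 ≈ 1.2828639994.
Dividing the nominal maturity value by the price-level factor gives the value in today's money.

$292,774.15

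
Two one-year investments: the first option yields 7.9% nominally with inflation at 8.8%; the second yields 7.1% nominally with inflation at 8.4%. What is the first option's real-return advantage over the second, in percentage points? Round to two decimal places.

0.37

The first option real return: 1.079/1.088 − 1 = -0.827%.
The second real return: 1.071/1.084 − 1 = -1.199%.
Difference: -0.827 − (-1.199) = 0.372 pp.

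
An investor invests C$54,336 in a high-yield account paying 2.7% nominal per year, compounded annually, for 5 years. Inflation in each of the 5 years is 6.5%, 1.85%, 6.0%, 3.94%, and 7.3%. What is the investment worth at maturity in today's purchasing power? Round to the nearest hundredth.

Nominal value at maturity: C$54,336 × (1 + 2.7%)^5 ≈ C$62,078.31.
Price-level factor over 5 years: 1.065 × 1.0185 × 1.060 × 1.0394 × 1.073 ≈ 1.2823274553.
Dividing the nominal maturity value by the price-level factor gives the value in today's money.

C$48,410.65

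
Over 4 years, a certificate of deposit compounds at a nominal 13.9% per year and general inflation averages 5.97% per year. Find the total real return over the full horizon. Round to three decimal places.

The annual real rate is (1+13.9%)/(1+5.97%) − 1 = 7.4832%.
Compounded over 4 years: (1 + 0.074832)^4 − 1 ≈ 0.33464.

33.464%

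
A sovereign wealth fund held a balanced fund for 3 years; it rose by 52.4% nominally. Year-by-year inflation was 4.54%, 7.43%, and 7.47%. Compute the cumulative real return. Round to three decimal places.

Cumulative inflation factor: 1.0454 × 1.0743 × 1.0747 ≈ 1.20697.
Nominal growth factor: 1.52400. Real growth factor = 1.52400 / 1.20697 ≈ 1.26267.
Total real return ≈ 26.2669%.

26.267%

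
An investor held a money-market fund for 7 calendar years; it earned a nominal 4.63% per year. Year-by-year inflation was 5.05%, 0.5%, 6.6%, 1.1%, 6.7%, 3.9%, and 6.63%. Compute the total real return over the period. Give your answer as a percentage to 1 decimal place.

Cumulative inflation factor: 1.0505 × 1.005 × 1.066 × 1.011 × 1.067 × 1.039 × 1.0663 ≈ 1.34502.
Nominal growth factor: 1.37276. Real growth factor = 1.37276 / 1.34502 ≈ 1.02062.
Total real return ≈ 2.0619%.

2.1%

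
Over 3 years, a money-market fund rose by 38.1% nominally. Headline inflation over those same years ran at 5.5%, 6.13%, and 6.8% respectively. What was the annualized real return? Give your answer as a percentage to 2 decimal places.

Cumulative inflation factor: 1.055 × 1.0613 × 1.068 ≈ 1.19581.
Nominal growth factor: 1.38100. Real growth factor = 1.38100 / 1.19581 ≈ 1.15487.
Annualized: 1.15487^(1/3) − 1 ≈ 0.04917.

4.92%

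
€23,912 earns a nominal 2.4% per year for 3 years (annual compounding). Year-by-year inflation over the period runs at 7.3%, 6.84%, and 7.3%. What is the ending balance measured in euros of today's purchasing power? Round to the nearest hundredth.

Nominal value at maturity: €23,912 × (1 + 2.4%)^3 ≈ €25,675.31.
Price-level factor over 3 years: 1.073 × 1.0684 × 1.073 = 1.2300799036.
Dividing the nominal maturity value by the price-level factor gives the value in today's money.

€20,872.88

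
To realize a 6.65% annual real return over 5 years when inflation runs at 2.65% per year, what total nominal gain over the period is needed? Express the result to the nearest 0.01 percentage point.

Required annual nominal rate: (1+6.65%)(1+2.65%) − 1 = 9.476225%.
Cumulative over 5 years: (1 + 0.09476225)^5 − 1 ≈ 0.57253.

57.25%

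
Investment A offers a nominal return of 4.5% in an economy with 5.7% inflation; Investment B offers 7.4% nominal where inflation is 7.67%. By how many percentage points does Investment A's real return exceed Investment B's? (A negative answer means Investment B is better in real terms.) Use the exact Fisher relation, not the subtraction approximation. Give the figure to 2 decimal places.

Investment A real return: 1.045/1.057 − 1 = -1.135%.
Investment B real return: 1.074/1.0767 − 1 = -0.251%.
Difference: -1.135 − (-0.251) = -0.884 pp.

-0.88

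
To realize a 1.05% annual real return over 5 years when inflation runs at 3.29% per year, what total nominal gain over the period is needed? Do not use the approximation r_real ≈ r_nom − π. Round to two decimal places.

Required annual nominal rate: (1+1.05%)(1+3.29%) − 1 = 4.374545%.
Cumulative over 5 years: (1 + 0.04374545)^5 − 1 ≈ 0.23872.

23.87%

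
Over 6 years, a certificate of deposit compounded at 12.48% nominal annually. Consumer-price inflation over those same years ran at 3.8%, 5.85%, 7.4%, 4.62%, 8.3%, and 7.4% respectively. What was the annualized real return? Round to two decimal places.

5.90%

Cumulative inflation factor: 1.038 × 1.0585 × 1.074 × 1.0462 × 1.083 × 1.074 ≈ 1.43595.
Nominal growth factor: 2.02513. Real growth factor = 2.02513 / 1.43595 ≈ 1.41030.
Annualized: 1.41030^(1/6) − 1 ≈ 0.05897.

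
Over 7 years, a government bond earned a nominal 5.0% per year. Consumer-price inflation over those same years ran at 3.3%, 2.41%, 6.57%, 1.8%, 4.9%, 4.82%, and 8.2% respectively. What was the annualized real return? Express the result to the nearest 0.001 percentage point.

0.430%

Cumulative inflation factor: 1.033 × 1.0241 × 1.0657 × 1.018 × 1.049 × 1.0482 × 1.082 ≈ 1.36544.
Nominal growth factor: 1.40710. Real growth factor = 1.40710 / 1.36544 ≈ 1.03051.
Annualized: 1.03051^(1/7) − 1 ≈ 0.00430.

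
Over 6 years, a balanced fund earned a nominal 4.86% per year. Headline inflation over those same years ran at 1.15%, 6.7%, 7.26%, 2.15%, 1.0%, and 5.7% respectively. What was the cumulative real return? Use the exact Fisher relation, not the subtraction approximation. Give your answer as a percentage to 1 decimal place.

5.3%

Cumulative inflation factor: 1.0115 × 1.067 × 1.0726 × 1.0215 × 1.010 × 1.057 ≈ 1.26242.
Nominal growth factor: 1.32941. Real growth factor = 1.32941 / 1.26242 ≈ 1.05307.
Total real return ≈ 5.3068%.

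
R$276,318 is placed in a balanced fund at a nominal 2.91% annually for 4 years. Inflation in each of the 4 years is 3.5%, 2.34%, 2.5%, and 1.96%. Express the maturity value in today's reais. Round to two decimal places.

R$279,962.61

Nominal value at maturity: R$276,318 × (1 + 2.91%)^4 ≈ R$309,912.78.
Price-level factor over 4 years: 1.035 × 1.0234 × 1.025 × 1.0196 ≈ 1.1069791847.
The maturity value deflated by that factor is the answer in today's purchasing power.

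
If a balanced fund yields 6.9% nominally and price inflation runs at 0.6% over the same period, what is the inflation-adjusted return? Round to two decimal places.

6.26%

Real return via the Fisher equation: (1 + 6.9%)/(1 + 0.6%) − 1 = 1.069/1.006 − 1 ≈ 0.06262.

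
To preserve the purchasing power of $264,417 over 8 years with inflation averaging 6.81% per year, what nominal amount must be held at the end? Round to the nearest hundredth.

Cumulative price-level factor: (1+6.81%)^8 ≈ 1.6939294577.
The nominal amount required is $264,417 scaled up by that factor.

$447,903.75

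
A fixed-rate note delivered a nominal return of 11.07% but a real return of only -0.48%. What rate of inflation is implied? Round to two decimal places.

11.61%

From (1+r_nom) = (1+r_real)(1+π), we get 1+π = (1 + 11.07%)/(1 − 0.48%) = 1.1107/0.9952 ≈ 1.11606.
So π ≈ 11.6057%.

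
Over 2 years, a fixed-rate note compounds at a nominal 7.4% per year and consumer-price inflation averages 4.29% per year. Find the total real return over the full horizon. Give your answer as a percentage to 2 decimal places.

6.05%

The annual real rate is (1+7.4%)/(1+4.29%) − 1 = 2.9821%.
Compounded over 2 years: (1 + 0.029821)^2 − 1 ≈ 0.06053.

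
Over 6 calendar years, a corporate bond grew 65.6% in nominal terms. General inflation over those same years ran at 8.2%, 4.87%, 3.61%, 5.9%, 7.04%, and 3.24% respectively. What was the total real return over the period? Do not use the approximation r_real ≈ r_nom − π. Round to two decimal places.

Cumulative inflation factor: 1.082 × 1.0487 × 1.0361 × 1.059 × 1.0704 × 1.0324 ≈ 1.37585.
Nominal growth factor: 1.65600. Real growth factor = 1.65600 / 1.37585 ≈ 1.20362.
Total real return ≈ 20.3622%.

20.36%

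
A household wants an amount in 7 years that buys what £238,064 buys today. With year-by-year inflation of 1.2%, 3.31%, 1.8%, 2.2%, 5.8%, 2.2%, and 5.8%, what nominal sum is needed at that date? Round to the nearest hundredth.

Cumulative price-level factor: 1.012 × 1.0331 × 1.018 × 1.022 × 1.058 × 1.022 × 1.058 ≈ 1.2443535154.
The nominal amount required is £238,064 scaled up by that factor.

£296,235.78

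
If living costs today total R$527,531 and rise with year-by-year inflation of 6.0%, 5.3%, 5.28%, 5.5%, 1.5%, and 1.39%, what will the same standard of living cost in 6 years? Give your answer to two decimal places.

R$673,041.31

Cumulative price-level factor: 1.060 × 1.053 × 1.0528 × 1.055 × 1.015 × 1.0139 ≈ 1.2758327252.
The nominal amount required is R$527,531 scaled up by that factor.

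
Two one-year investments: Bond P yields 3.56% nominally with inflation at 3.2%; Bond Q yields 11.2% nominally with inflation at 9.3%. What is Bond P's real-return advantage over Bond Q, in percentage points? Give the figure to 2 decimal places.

Bond P real return: 1.0356/1.032 − 1 = 0.349%.
Bond Q real return: 1.112/1.093 − 1 = 1.738%.
Difference: 0.349 − 1.738 = -1.389 pp.

-1.39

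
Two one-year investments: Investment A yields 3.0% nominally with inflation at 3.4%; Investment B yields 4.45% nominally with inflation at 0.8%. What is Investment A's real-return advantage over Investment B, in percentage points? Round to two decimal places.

-4.01

Investment A real return: 1.030/1.034 − 1 = -0.387%.
Investment B real return: 1.0445/1.008 − 1 = 3.621%.
Difference: -0.387 − 3.621 = -4.008 pp.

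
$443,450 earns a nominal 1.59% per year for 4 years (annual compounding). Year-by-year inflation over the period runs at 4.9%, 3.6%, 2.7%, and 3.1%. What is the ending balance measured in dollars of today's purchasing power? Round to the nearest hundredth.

Nominal value at maturity: $443,450 × (1 + 1.59%)^4 ≈ $472,333.23.
Price-level factor over 4 years: 1.049 × 1.036 × 1.027 × 1.031 ≈ 1.1507059335.
The maturity value deflated by that factor is the answer in today's purchasing power.

$410,472.58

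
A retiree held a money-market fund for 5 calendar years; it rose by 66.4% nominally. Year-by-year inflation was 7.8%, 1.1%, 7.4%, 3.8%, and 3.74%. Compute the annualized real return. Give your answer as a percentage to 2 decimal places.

5.71%

Cumulative inflation factor: 1.078 × 1.011 × 1.074 × 1.038 × 1.0374 ≈ 1.26043.
Nominal growth factor: 1.66400. Real growth factor = 1.66400 / 1.26043 ≈ 1.32019.
Annualized: 1.32019^(1/5) − 1 ≈ 0.05713.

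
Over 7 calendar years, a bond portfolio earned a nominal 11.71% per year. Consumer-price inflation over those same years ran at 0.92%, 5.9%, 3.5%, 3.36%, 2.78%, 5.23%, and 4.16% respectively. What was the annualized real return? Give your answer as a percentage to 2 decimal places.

7.74%

Cumulative inflation factor: 1.0092 × 1.059 × 1.035 × 1.0336 × 1.0278 × 1.0523 × 1.0416 ≈ 1.28800.
Nominal growth factor: 2.17092. Real growth factor = 2.17092 / 1.28800 ≈ 1.68550.
Annualized: 1.68550^(1/7) − 1 ≈ 0.07743.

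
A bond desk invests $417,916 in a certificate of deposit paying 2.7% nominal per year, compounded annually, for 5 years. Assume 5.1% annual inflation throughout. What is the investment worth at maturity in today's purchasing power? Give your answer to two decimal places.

$372,329.66

Nominal value at maturity: $417,916 × (1 + 2.7%)^5 ≈ $477,464.64.
Price-level factor over 5 years: (1 + 5.1%)^5 ≈ 1.2823706810.
Dividing the nominal maturity value by the price-level factor gives the value in today's money.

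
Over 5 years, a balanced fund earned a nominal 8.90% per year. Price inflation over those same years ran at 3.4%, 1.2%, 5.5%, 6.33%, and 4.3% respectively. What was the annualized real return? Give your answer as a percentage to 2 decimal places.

Cumulative inflation factor: 1.034 × 1.012 × 1.055 × 1.0633 × 1.043 ≈ 1.22432.
Nominal growth factor: 1.53158. Real growth factor = 1.53158 / 1.22432 ≈ 1.25097.
Annualized: 1.25097^(1/5) − 1 ≈ 0.04580.

4.58%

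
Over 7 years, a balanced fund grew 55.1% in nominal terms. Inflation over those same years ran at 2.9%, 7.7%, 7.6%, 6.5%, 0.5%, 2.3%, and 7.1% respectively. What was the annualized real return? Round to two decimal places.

Cumulative inflation factor: 1.029 × 1.077 × 1.076 × 1.065 × 1.005 × 1.023 × 1.071 ≈ 1.39838.
Nominal growth factor: 1.55100. Real growth factor = 1.55100 / 1.39838 ≈ 1.10914.
Annualized: 1.10914^(1/7) − 1 ≈ 0.01491.

1.49%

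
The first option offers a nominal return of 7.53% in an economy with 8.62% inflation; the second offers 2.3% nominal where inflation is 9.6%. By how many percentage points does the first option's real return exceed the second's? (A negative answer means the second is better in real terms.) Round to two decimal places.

The first option real return: 1.0753/1.0862 − 1 = -1.003%.
The second real return: 1.023/1.096 − 1 = -6.661%.
Difference: -1.003 − (-6.661) = 5.658 pp.

5.66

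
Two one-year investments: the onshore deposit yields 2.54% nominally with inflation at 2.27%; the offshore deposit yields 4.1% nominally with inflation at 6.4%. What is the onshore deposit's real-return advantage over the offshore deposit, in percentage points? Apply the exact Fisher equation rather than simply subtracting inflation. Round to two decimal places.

The onshore deposit real return: 1.0254/1.0227 − 1 = 0.264%.
The offshore deposit real return: 1.041/1.064 − 1 = -2.162%.
Difference: 0.264 − (-2.162) = 2.426 pp.

2.43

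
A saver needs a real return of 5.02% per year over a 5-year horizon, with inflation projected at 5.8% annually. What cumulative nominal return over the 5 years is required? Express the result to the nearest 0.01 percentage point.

Required annual nominal rate: (1+5.02%)(1+5.8%) − 1 = 11.11116%.
Cumulative over 5 years: (1 + 0.1111116)^5 − 1 ≈ 0.69351.

69.35%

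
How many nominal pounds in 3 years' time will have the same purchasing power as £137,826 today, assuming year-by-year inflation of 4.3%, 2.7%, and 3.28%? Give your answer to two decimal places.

Cumulative price-level factor: 1.043 × 1.027 × 1.0328 = 1.1062950808.
The nominal amount required is £137,826 scaled up by that factor.

£152,476.23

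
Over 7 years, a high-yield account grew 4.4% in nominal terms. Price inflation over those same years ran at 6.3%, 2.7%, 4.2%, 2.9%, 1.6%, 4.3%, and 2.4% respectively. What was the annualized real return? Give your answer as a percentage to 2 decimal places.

Cumulative inflation factor: 1.063 × 1.027 × 1.042 × 1.029 × 1.016 × 1.043 × 1.024 ≈ 1.27018.
Nominal growth factor: 1.04400. Real growth factor = 1.04400 / 1.27018 ≈ 0.82193.
Annualized: 0.82193^(1/7) − 1 ≈ -0.02763.

-2.76%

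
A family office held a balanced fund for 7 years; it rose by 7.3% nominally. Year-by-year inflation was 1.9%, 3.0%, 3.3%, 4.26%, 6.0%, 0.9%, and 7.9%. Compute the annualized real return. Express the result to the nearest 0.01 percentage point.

-2.75%

Cumulative inflation factor: 1.019 × 1.030 × 1.033 × 1.0426 × 1.060 × 1.009 × 1.079 ≈ 1.30451.
Nominal growth factor: 1.07300. Real growth factor = 1.07300 / 1.30451 ≈ 0.82253.
Annualized: 0.82253^(1/7) − 1 ≈ -0.02752.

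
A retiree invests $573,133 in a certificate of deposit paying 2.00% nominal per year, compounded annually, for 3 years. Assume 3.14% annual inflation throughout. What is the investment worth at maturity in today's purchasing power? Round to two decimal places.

Nominal value at maturity: $573,133 × (1 + 2.00%)^3 ≈ $608,213.32.
Price-level factor over 3 years: (1 + 3.14%)^3 ≈ 1.0971888391.
Dividing the nominal maturity value by the price-level factor gives the value in today's money.

$554,337.87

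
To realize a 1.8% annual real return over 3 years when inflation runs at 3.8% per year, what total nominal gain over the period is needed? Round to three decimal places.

Required annual nominal rate: (1+1.8%)(1+3.8%) − 1 = 5.6684%.
Cumulative over 3 years: (1 + 0.056684)^3 − 1 ≈ 0.17987.

17.987%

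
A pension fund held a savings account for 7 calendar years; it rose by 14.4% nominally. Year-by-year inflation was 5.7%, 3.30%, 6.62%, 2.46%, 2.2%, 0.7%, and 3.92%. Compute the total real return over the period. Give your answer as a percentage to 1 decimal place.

-10.3%

Cumulative inflation factor: 1.057 × 1.0330 × 1.0662 × 1.0246 × 1.022 × 1.007 × 1.0392 ≈ 1.27570.
Nominal growth factor: 1.14400. Real growth factor = 1.14400 / 1.27570 ≈ 0.89676.
Total real return ≈ -10.3236%.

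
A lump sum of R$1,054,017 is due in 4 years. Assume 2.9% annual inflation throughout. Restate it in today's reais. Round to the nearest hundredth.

Price-level factor over 4 years: (1 + 2.9%)^4 ≈ 1.1211442633.
Purchasing power today: R$1,054,017 divided by that factor.

R$940,126.11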